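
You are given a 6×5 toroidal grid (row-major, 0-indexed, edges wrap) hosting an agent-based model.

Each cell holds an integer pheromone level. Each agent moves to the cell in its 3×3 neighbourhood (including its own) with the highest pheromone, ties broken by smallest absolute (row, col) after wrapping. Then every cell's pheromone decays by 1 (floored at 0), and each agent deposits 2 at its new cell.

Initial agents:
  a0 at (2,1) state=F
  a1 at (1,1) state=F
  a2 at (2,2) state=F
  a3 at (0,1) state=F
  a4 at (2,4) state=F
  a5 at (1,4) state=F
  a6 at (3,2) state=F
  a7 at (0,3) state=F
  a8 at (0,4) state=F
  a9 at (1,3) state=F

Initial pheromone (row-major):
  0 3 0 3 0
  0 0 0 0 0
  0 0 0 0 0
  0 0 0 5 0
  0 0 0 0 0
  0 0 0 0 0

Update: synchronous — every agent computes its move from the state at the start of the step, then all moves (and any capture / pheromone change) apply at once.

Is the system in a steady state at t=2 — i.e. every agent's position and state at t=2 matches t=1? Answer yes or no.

t=1: a0@(1,0) a1@(0,1) a2@(3,3) a3@(0,1) a4@(3,3) a5@(0,3) a6@(3,3) a7@(0,3) a8@(0,3) a9@(0,3) | pheromone: 0 6 0 10 0 / 2 0 0 0 0 / 0 0 0 0 0 / 0 0 0 10 0 / 0 0 0 0 0 / 0 0 0 0 0
t=2: a0@(0,1) a1@(0,1) a2@(3,3) a3@(0,1) a4@(3,3) a5@(0,3) a6@(3,3) a7@(0,3) a8@(0,3) a9@(0,3) | pheromone: 0 11 0 17 0 / 1 0 0 0 0 / 0 0 0 0 0 / 0 0 0 15 0 / 0 0 0 0 0 / 0 0 0 0 0

no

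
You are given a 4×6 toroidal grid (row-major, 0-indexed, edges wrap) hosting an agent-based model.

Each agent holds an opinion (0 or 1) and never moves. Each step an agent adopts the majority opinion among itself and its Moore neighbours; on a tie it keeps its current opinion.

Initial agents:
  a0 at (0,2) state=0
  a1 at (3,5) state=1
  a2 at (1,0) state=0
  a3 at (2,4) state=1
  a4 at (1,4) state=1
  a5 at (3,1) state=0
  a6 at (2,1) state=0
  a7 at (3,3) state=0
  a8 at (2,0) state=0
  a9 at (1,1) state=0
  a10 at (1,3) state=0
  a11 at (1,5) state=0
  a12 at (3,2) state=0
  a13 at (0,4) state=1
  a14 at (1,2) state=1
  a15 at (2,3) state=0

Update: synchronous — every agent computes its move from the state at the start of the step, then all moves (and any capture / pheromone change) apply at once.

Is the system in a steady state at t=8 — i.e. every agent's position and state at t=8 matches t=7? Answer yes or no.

yes

t=1: a0@(0,2):0 a1@(3,5):1 a2@(1,0):0 a3@(2,4):0 a4@(1,4):1 a5@(3,1):0 a6@(2,1):0 a7@(3,3):0 a8@(2,0):0 a9@(1,1):0 a10@(1,3):1 a11@(1,5):0 a12@(3,2):0 a13@(0,4):1 a14@(1,2):0 a15@(2,3):0
t=2: a0@(0,2):0 a1@(3,5):1 a2@(1,0):0 a3@(2,4):0 a4@(1,4):1 a5@(3,1):0 a6@(2,1):0 a7@(3,3):0 a8@(2,0):0 a9@(1,1):0 a10@(1,3):0 a11@(1,5):0 a12@(3,2):0 a13@(0,4):1 a14@(1,2):0 a15@(2,3):0
t=3: a0@(0,2):0 a1@(3,5):1 a2@(1,0):0 a3@(2,4):0 a4@(1,4):0 a5@(3,1):0 a6@(2,1):0 a7@(3,3):0 a8@(2,0):0 a9@(1,1):0 a10@(1,3):0 a11@(1,5):0 a12@(3,2):0 a13@(0,4):1 a14@(1,2):0 a15@(2,3):0
t=4: a0@(0,2):0 a1@(3,5):1 a2@(1,0):0 a3@(2,4):0 a4@(1,4):0 a5@(3,1):0 a6@(2,1):0 a7@(3,3):0 a8@(2,0):0 a9@(1,1):0 a10@(1,3):0 a11@(1,5):0 a12@(3,2):0 a13@(0,4):0 a14@(1,2):0 a15@(2,3):0
t=5: a0@(0,2):0 a1@(3,5):0 a2@(1,0):0 a3@(2,4):0 a4@(1,4):0 a5@(3,1):0 a6@(2,1):0 a7@(3,3):0 a8@(2,0):0 a9@(1,1):0 a10@(1,3):0 a11@(1,5):0 a12@(3,2):0 a13@(0,4):0 a14@(1,2):0 a15@(2,3):0
t=6: (unchanged — steady state)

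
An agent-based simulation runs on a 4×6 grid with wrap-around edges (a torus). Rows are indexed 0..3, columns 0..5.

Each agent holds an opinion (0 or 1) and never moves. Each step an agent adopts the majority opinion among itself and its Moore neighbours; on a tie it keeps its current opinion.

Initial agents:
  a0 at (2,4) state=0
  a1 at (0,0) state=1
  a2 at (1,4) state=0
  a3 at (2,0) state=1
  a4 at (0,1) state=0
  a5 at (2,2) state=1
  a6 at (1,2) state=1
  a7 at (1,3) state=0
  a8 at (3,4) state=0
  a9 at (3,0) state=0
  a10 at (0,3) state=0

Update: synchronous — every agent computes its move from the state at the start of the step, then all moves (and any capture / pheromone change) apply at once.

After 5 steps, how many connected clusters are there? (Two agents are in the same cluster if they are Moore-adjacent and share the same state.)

2

t=1: a0@(2,4):0 a1@(0,0):0 a2@(1,4):0 a3@(2,0):1 a4@(0,1):0 a5@(2,2):1 a6@(1,2):0 a7@(1,3):0 a8@(3,4):0 a9@(3,0):0 a10@(0,3):0
t=2: a0@(2,4):0 a1@(0,0):0 a2@(1,4):0 a3@(2,0):1 a4@(0,1):0 a5@(2,2):0 a6@(1,2):0 a7@(1,3):0 a8@(3,4):0 a9@(3,0):0 a10@(0,3):0
t=3: (unchanged — steady state)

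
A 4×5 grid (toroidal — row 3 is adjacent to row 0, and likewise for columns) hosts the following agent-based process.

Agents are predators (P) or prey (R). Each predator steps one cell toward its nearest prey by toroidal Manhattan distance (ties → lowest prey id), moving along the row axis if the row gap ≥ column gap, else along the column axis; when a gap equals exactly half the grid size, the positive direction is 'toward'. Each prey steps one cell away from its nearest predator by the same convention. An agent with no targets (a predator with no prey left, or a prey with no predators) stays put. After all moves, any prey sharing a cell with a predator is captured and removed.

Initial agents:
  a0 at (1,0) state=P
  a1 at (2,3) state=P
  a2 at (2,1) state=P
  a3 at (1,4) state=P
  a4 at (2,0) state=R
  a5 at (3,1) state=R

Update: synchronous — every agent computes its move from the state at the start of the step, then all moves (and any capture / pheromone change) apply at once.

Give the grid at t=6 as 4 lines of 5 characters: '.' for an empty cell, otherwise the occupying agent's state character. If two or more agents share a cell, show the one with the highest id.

t=1: a0@(2,0):P a1@(2,4):P a2@(2,0):P a3@(2,4):P a4@(3,0):R a5@(0,1):R
t=2: a0@(3,0):P a1@(3,4):P a2@(3,0):P a3@(3,4):P a4@(0,0):R a5@(3,1):R
t=3: a0@(0,0):P a1@(0,4):P a2@(0,0):P a3@(0,4):P a4@(1,0):R a5@(3,2):R
t=4: a0@(1,0):P a1@(1,4):P a2@(1,0):P a3@(1,4):P a4@(2,0):R a5@(3,3):R
t=5: a0@(2,0):P a1@(2,4):P a2@(2,0):P a3@(2,4):P a4@(3,0):R a5@(2,3):R
t=6: a0@(3,0):P a1@(2,3):P a2@(3,0):P a3@(2,3):P a4@(0,0):R a5@(2,2):R

R....
.....
..RP.
P....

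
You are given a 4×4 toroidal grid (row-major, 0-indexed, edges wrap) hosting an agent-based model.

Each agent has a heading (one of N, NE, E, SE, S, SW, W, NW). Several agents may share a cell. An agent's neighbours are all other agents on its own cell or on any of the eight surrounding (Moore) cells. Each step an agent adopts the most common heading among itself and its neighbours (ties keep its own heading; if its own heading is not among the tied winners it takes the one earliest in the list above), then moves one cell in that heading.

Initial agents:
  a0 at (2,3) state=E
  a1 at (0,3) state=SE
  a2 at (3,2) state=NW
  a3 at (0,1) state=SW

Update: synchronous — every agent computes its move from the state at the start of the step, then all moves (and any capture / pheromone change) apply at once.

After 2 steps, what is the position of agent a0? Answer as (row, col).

(2, 1)

t=1: a0@(2,0):E a1@(1,0):SE a2@(2,1):NW a3@(1,0):SW
t=2: a0@(2,1):E a1@(2,1):SE a2@(1,0):NW a3@(2,3):SW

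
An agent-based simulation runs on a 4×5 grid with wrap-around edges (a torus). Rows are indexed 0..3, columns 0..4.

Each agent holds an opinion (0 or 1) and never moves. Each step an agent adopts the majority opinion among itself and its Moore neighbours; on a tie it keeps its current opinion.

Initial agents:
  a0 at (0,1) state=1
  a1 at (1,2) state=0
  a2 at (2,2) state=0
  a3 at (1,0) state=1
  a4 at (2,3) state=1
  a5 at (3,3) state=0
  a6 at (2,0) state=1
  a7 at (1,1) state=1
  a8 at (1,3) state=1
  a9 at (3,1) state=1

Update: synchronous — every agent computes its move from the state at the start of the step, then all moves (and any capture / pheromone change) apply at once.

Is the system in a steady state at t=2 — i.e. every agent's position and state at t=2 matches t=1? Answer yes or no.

t=1: a0@(0,1):1 a1@(1,2):1 a2@(2,2):1 a3@(1,0):1 a4@(2,3):0 a5@(3,3):0 a6@(2,0):1 a7@(1,1):1 a8@(1,3):1 a9@(3,1):1
t=2: a0@(0,1):1 a1@(1,2):1 a2@(2,2):1 a3@(1,0):1 a4@(2,3):1 a5@(3,3):0 a6@(2,0):1 a7@(1,1):1 a8@(1,3):1 a9@(3,1):1

no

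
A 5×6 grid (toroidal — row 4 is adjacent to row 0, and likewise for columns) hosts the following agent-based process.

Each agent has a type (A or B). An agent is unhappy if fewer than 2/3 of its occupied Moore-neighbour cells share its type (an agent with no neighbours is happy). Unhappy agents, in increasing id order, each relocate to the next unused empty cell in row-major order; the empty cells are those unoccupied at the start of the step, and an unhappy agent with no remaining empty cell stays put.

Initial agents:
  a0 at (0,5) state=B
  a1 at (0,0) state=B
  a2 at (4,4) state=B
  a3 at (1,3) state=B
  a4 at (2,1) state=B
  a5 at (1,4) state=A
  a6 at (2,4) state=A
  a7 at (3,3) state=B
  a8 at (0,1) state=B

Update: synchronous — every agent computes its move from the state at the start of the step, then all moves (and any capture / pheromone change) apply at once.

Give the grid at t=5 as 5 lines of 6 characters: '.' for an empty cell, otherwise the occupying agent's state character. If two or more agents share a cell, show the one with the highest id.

t=1: a0@(0,5):B a1@(0,0):B a2@(4,4):B a3@(0,2):B a4@(2,1):B a5@(0,3):A a6@(0,4):A a7@(1,0):B a8@(0,1):B
t=2: a0@(0,5):B a1@(0,0):B a2@(1,1):B a3@(1,2):B a4@(2,1):B a5@(1,3):A a6@(1,4):A a7@(1,0):B a8@(0,1):B
t=3: a0@(0,5):B a1@(0,0):B a2@(1,1):B a3@(1,2):B a4@(2,1):B a5@(0,2):A a6@(0,3):A a7@(1,0):B a8@(0,1):B
t=4: a0@(0,5):B a1@(0,0):B a2@(1,1):B a3@(0,4):B a4@(2,1):B a5@(1,3):A a6@(1,4):A a7@(1,0):B a8@(0,1):B
t=5: a0@(0,5):B a1@(0,0):B a2@(1,1):B a3@(0,2):B a4@(2,1):B a5@(0,3):A a6@(1,2):A a7@(1,0):B a8@(0,1):B

BBBA.B
BBA...
.B....
......
......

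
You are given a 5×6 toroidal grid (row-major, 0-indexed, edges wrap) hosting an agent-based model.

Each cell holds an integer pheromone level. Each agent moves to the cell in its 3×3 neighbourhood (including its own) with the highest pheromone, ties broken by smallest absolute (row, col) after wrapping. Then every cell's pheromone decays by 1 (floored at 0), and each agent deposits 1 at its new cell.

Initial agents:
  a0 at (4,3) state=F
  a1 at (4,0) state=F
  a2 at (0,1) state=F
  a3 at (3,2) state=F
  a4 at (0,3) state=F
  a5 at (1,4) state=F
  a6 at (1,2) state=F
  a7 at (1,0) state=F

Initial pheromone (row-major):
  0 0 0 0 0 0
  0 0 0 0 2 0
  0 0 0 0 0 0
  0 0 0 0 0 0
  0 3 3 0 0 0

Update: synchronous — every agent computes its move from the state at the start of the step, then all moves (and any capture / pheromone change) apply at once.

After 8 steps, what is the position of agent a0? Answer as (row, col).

t=1: a0@(4,2) a1@(4,1) a2@(4,1) a3@(4,1) a4@(4,2) a5@(1,4) a6@(0,1) a7@(0,0) | pheromone: 1 1 0 0 0 0 / 0 0 0 0 2 0 / 0 0 0 0 0 0 / 0 0 0 0 0 0 / 0 5 4 0 0 0
t=2: a0@(4,1) a1@(4,1) a2@(4,1) a3@(4,1) a4@(4,1) a5@(1,4) a6@(4,1) a7@(4,1) | pheromone: 0 0 0 0 0 0 / 0 0 0 0 2 0 / 0 0 0 0 0 0 / 0 0 0 0 0 0 / 0 11 3 0 0 0
t=3: a0@(4,1) a1@(4,1) a2@(4,1) a3@(4,1) a4@(4,1) a5@(1,4) a6@(4,1) a7@(4,1) | pheromone: 0 0 0 0 0 0 / 0 0 0 0 2 0 / 0 0 0 0 0 0 / 0 0 0 0 0 0 / 0 17 2 0 0 0
t=4: a0@(4,1) a1@(4,1) a2@(4,1) a3@(4,1) a4@(4,1) a5@(1,4) a6@(4,1) a7@(4,1) | pheromone: 0 0 0 0 0 0 / 0 0 0 0 2 0 / 0 0 0 0 0 0 / 0 0 0 0 0 0 / 0 23 1 0 0 0
t=5: a0@(4,1) a1@(4,1) a2@(4,1) a3@(4,1) a4@(4,1) a5@(1,4) a6@(4,1) a7@(4,1) | pheromone: 0 0 0 0 0 0 / 0 0 0 0 2 0 / 0 0 0 0 0 0 / 0 0 0 0 0 0 / 0 29 0 0 0 0
t=6: a0@(4,1) a1@(4,1) a2@(4,1) a3@(4,1) a4@(4,1) a5@(1,4) a6@(4,1) a7@(4,1) | pheromone: 0 0 0 0 0 0 / 0 0 0 0 2 0 / 0 0 0 0 0 0 / 0 0 0 0 0 0 / 0 35 0 0 0 0
t=7: a0@(4,1) a1@(4,1) a2@(4,1) a3@(4,1) a4@(4,1) a5@(1,4) a6@(4,1) a7@(4,1) | pheromone: 0 0 0 0 0 0 / 0 0 0 0 2 0 / 0 0 0 0 0 0 / 0 0 0 0 0 0 / 0 41 0 0 0 0
t=8: a0@(4,1) a1@(4,1) a2@(4,1) a3@(4,1) a4@(4,1) a5@(1,4) a6@(4,1) a7@(4,1) | pheromone: 0 0 0 0 0 0 / 0 0 0 0 2 0 / 0 0 0 0 0 0 / 0 0 0 0 0 0 / 0 47 0 0 0 0

(4, 1)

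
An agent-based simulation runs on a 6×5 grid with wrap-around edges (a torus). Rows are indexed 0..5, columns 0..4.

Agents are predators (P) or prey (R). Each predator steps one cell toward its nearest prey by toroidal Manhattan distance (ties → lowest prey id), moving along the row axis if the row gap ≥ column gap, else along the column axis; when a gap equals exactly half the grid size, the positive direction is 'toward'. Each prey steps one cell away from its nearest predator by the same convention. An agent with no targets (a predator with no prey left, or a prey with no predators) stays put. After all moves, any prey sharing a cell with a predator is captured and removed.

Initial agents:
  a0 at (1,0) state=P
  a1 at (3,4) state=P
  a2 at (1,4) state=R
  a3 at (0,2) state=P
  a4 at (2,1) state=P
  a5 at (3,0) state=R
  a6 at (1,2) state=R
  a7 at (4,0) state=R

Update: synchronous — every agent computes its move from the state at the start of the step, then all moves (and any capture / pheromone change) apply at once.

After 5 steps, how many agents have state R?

t=1: a0@(1,4):P a1@(3,0):P a2@(1,3):R a3@(1,2):P a4@(3,1):P a6@(2,2):R a7@(5,0):R
t=2: a0@(1,3):P a1@(4,0):P a2@(1,2):R a3@(1,3):P a4@(2,1):P a6@(3,2):R a7@(0,0):R
t=3: a0@(1,2):P a1@(5,0):P a3@(1,2):P a4@(1,1):P a6@(4,2):R a7@(1,0):R
t=4: a0@(1,1):P a1@(0,0):P a3@(1,1):P a4@(1,0):P a6@(3,2):R a7@(1,4):R
t=5: a0@(1,0):P a1@(1,0):P a3@(1,0):P a4@(1,4):P a6@(4,2):R a7@(1,3):R

2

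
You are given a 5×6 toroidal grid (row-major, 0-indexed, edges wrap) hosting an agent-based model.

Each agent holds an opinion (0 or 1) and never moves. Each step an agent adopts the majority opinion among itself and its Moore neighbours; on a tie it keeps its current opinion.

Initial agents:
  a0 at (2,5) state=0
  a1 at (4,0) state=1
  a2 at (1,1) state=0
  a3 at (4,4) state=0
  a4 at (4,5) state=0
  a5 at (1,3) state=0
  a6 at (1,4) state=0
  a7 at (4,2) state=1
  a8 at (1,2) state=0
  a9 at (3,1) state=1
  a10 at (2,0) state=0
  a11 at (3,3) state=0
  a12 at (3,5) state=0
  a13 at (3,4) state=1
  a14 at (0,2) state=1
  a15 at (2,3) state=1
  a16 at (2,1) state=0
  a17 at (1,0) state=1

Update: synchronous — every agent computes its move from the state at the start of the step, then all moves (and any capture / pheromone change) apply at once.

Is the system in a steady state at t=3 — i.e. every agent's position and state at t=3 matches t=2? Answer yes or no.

t=1: a0@(2,5):0 a1@(4,0):1 a2@(1,1):0 a3@(4,4):0 a4@(4,5):0 a5@(1,3):0 a6@(1,4):0 a7@(4,2):1 a8@(1,2):0 a9@(3,1):1 a10@(2,0):0 a11@(3,3):1 a12@(3,5):0 a13@(3,4):0 a14@(0,2):0 a15@(2,3):0 a16@(2,1):0 a17@(1,0):0
t=2: a0@(2,5):0 a1@(4,0):1 a2@(1,1):0 a3@(4,4):0 a4@(4,5):0 a5@(1,3):0 a6@(1,4):0 a7@(4,2):1 a8@(1,2):0 a9@(3,1):1 a10@(2,0):0 a11@(3,3):0 a12@(3,5):0 a13@(3,4):0 a14@(0,2):0 a15@(2,3):0 a16@(2,1):0 a17@(1,0):0
t=3: (unchanged — steady state)

yes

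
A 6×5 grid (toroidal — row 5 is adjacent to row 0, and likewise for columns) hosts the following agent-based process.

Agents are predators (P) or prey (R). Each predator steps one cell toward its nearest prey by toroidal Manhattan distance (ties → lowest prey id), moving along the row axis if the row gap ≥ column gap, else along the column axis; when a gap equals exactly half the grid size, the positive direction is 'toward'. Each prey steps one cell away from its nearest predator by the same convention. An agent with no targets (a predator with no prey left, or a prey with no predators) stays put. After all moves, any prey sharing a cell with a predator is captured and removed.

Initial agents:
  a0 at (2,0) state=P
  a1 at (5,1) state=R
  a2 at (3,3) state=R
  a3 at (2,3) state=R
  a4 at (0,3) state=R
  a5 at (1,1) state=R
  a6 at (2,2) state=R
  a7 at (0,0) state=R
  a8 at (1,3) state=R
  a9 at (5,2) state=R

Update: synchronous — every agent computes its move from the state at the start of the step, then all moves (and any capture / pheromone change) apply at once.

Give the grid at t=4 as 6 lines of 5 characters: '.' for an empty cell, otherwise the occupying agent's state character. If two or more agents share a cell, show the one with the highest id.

.....
....R
RP..R
....R
R..R.
.RR..

t=1: a0@(2,4):P a1@(4,1):R a2@(3,2):R a3@(2,2):R a4@(5,3):R a5@(0,1):R a6@(2,3):R a7@(5,0):R a8@(1,2):R a9@(4,2):R
t=2: a0@(2,3):P a1@(5,1):R a2@(3,1):R a3@(2,1):R a4@(4,3):R a5@(5,1):R a6@(2,2):R a7@(4,0):R a8@(1,1):R a9@(5,2):R
t=3: a0@(2,2):P a1@(4,1):R a2@(3,0):R a3@(2,0):R a4@(5,3):R a5@(4,1):R a6@(2,1):R a7@(5,0):R a8@(1,0):R a9@(4,2):R
t=4: a0@(2,1):P a1@(5,1):R a2@(3,4):R a3@(2,4):R a4@(4,3):R a5@(5,1):R a6@(2,0):R a7@(4,0):R a8@(1,4):R a9@(5,2):R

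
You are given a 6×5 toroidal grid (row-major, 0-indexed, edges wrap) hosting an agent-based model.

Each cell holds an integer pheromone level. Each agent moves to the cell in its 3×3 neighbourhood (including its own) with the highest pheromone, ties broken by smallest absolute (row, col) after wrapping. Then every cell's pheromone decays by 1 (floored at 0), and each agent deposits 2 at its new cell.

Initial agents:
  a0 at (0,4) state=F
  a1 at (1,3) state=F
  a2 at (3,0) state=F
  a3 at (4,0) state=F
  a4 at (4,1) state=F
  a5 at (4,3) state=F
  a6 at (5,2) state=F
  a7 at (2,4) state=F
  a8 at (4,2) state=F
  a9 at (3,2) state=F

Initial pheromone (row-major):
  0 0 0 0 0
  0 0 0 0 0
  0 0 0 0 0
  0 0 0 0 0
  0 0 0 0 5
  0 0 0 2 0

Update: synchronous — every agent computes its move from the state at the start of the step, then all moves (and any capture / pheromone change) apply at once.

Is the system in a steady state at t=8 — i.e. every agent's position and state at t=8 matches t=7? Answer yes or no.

yes

t=1: a0@(5,3) a1@(0,2) a2@(4,4) a3@(4,4) a4@(3,0) a5@(4,4) a6@(5,3) a7@(1,0) a8@(5,3) a9@(2,1) | pheromone: 0 0 2 0 0 / 2 0 0 0 0 / 0 2 0 0 0 / 2 0 0 0 0 / 0 0 0 0 10 / 0 0 0 7 0
t=2: a0@(4,4) a1@(5,3) a2@(4,4) a3@(4,4) a4@(4,4) a5@(4,4) a6@(4,4) a7@(1,0) a8@(4,4) a9@(1,0) | pheromone: 0 0 1 0 0 / 5 0 0 0 0 / 0 1 0 0 0 / 1 0 0 0 0 / 0 0 0 0 23 / 0 0 0 8 0
t=3: a0@(4,4) a1@(4,4) a2@(4,4) a3@(4,4) a4@(4,4) a5@(4,4) a6@(4,4) a7@(1,0) a8@(4,4) a9@(1,0) | pheromone: 0 0 0 0 0 / 8 0 0 0 0 / 0 0 0 0 0 / 0 0 0 0 0 / 0 0 0 0 38 / 0 0 0 7 0
t=4: a0@(4,4) a1@(4,4) a2@(4,4) a3@(4,4) a4@(4,4) a5@(4,4) a6@(4,4) a7@(1,0) a8@(4,4) a9@(1,0) | pheromone: 0 0 0 0 0 / 11 0 0 0 0 / 0 0 0 0 0 / 0 0 0 0 0 / 0 0 0 0 53 / 0 0 0 6 0
t=5: a0@(4,4) a1@(4,4) a2@(4,4) a3@(4,4) a4@(4,4) a5@(4,4) a6@(4,4) a7@(1,0) a8@(4,4) a9@(1,0) | pheromone: 0 0 0 0 0 / 14 0 0 0 0 / 0 0 0 0 0 / 0 0 0 0 0 / 0 0 0 0 68 / 0 0 0 5 0
t=6: a0@(4,4) a1@(4,4) a2@(4,4) a3@(4,4) a4@(4,4) a5@(4,4) a6@(4,4) a7@(1,0) a8@(4,4) a9@(1,0) | pheromone: 0 0 0 0 0 / 17 0 0 0 0 / 0 0 0 0 0 / 0 0 0 0 0 / 0 0 0 0 83 / 0 0 0 4 0
t=7: a0@(4,4) a1@(4,4) a2@(4,4) a3@(4,4) a4@(4,4) a5@(4,4) a6@(4,4) a7@(1,0) a8@(4,4) a9@(1,0) | pheromone: 0 0 0 0 0 / 20 0 0 0 0 / 0 0 0 0 0 / 0 0 0 0 0 / 0 0 0 0 98 / 0 0 0 3 0
t=8: a0@(4,4) a1@(4,4) a2@(4,4) a3@(4,4) a4@(4,4) a5@(4,4) a6@(4,4) a7@(1,0) a8@(4,4) a9@(1,0) | pheromone: 0 0 0 0 0 / 23 0 0 0 0 / 0 0 0 0 0 / 0 0 0 0 0 / 0 0 0 0 113 / 0 0 0 2 0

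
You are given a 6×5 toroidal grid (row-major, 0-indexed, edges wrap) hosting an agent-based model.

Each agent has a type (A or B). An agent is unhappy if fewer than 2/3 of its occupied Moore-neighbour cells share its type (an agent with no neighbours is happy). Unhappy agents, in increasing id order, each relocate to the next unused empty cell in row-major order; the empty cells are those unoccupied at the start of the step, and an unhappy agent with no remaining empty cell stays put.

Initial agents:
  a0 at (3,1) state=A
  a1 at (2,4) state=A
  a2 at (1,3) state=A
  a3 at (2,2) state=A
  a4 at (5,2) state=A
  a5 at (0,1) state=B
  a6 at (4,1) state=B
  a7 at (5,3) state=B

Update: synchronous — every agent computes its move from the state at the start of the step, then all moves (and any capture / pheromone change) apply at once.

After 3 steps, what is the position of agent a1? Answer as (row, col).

(0, 0)

t=1: a0@(0,0):A a1@(2,4):A a2@(1,3):A a3@(2,2):A a4@(0,2):A a5@(0,3):B a6@(0,4):B a7@(1,0):B
t=2: a0@(0,1):A a1@(1,1):A a2@(1,2):A a3@(2,2):A a4@(1,4):A a5@(2,0):B a6@(2,1):B a7@(2,3):B
t=3: a0@(0,1):A a1@(0,0):A a2@(0,2):A a3@(0,3):A a4@(0,4):A a5@(1,0):B a6@(1,3):B a7@(2,4):B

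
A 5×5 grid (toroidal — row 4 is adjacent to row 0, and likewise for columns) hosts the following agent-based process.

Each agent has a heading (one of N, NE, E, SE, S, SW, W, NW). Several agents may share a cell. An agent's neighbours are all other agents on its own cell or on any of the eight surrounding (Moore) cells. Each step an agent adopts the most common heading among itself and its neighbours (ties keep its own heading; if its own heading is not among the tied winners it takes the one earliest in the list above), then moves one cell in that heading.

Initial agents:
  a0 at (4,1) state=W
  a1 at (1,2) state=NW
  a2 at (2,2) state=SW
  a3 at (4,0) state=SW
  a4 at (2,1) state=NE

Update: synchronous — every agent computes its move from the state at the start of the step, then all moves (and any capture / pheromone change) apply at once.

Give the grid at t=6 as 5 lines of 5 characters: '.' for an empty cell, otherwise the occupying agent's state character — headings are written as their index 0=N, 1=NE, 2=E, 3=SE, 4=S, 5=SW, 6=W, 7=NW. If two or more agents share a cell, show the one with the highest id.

....5
.....
.....
.5...
5...5

t=1: a0@(4,0):W a1@(0,1):NW a2@(3,1):SW a3@(0,4):SW a4@(1,2):NE
t=2: a0@(0,4):SW a1@(4,0):NW a2@(4,0):SW a3@(1,3):SW a4@(0,3):NE
t=3: a0@(1,3):SW a1@(0,4):SW a2@(0,4):SW a3@(2,2):SW a4@(1,2):SW
t=4: a0@(2,2):SW a1@(1,3):SW a2@(1,3):SW a3@(3,1):SW a4@(2,1):SW
t=5: a0@(3,1):SW a1@(2,2):SW a2@(2,2):SW a3@(4,0):SW a4@(3,0):SW
t=6: a0@(4,0):SW a1@(3,1):SW a2@(3,1):SW a3@(0,4):SW a4@(4,4):SW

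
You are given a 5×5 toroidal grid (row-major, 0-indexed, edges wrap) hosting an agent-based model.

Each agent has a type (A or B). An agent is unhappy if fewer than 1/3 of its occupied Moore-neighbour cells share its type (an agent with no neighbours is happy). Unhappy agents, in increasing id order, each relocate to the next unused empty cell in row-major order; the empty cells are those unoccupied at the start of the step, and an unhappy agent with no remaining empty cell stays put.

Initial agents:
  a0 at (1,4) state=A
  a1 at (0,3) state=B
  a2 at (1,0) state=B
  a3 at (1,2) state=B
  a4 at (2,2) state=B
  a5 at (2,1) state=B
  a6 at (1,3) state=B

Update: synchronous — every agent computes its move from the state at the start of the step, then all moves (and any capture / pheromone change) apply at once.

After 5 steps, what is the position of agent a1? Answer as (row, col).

t=1: a0@(0,0):A a1@(0,3):B a2@(1,0):B a3@(1,2):B a4@(2,2):B a5@(2,1):B a6@(1,3):B
t=2: a0@(0,1):A a1@(0,3):B a2@(1,0):B a3@(1,2):B a4@(2,2):B a5@(2,1):B a6@(1,3):B
t=3: a0@(0,0):A a1@(0,3):B a2@(1,0):B a3@(1,2):B a4@(2,2):B a5@(2,1):B a6@(1,3):B
t=4: a0@(0,1):A a1@(0,3):B a2@(1,0):B a3@(1,2):B a4@(2,2):B a5@(2,1):B a6@(1,3):B
t=5: a0@(0,0):A a1@(0,3):B a2@(1,0):B a3@(1,2):B a4@(2,2):B a5@(2,1):B a6@(1,3):B

(0, 3)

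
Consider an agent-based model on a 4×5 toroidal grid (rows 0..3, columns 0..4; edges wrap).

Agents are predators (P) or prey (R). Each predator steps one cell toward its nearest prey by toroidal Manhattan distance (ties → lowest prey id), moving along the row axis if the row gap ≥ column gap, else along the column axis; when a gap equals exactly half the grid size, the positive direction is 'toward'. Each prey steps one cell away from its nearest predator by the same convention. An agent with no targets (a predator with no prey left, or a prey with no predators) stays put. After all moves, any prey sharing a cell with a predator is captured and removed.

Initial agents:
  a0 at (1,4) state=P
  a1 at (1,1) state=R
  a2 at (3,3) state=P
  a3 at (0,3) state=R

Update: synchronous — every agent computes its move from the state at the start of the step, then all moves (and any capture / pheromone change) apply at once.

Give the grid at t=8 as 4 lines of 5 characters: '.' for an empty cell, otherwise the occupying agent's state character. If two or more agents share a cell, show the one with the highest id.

t=1: a0@(1,0):P a1@(1,2):R a2@(0,3):P a3@(1,3):R
t=2: a0@(1,1):P a2@(1,3):P a3@(2,3):R
t=3: a0@(1,2):P a2@(2,3):P a3@(3,3):R
t=4: a0@(2,2):P a2@(3,3):P a3@(0,3):R
t=5: a0@(3,2):P a2@(0,3):P a3@(1,3):R
t=6: a0@(0,2):P a2@(1,3):P a3@(2,3):R
t=7: a0@(1,2):P a2@(2,3):P a3@(3,3):R
t=8: a0@(2,2):P a2@(3,3):P a3@(0,3):R

...R.
.....
..P..
...P.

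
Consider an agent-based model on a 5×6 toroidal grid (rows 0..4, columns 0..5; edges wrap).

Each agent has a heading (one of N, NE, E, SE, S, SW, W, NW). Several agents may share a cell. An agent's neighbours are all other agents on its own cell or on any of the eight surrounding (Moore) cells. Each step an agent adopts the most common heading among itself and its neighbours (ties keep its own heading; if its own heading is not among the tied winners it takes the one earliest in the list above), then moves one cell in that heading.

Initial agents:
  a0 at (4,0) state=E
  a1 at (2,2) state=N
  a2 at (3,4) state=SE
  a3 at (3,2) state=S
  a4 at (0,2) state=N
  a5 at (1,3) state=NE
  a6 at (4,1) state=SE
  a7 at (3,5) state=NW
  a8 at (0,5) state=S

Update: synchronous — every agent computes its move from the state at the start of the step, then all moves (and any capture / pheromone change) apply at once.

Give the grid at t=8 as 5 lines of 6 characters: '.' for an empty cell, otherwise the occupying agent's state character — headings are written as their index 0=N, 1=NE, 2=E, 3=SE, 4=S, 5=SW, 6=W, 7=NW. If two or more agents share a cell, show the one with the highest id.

t=1: a0@(4,1):E a1@(1,2):N a2@(4,5):SE a3@(4,2):S a4@(4,2):N a5@(0,3):N a6@(0,2):SE a7@(2,4):NW a8@(1,5):S
t=2: a0@(4,2):E a1@(0,2):N a2@(0,0):SE a3@(3,2):N a4@(3,2):N a5@(4,3):N a6@(4,2):N a7@(1,3):NW a8@(2,5):S
t=3: a0@(3,2):N a1@(4,2):N a2@(1,1):SE a3@(2,2):N a4@(2,2):N a5@(3,3):N a6@(3,2):N a7@(0,2):NW a8@(3,5):S
t=4: a0@(2,2):N a1@(3,2):N a2@(0,1):N a3@(1,2):N a4@(1,2):N a5@(2,3):N a6@(2,2):N a7@(4,1):NW a8@(4,5):S
t=5: a0@(1,2):N a1@(2,2):N a2@(4,1):N a3@(0,2):N a4@(0,2):N a5@(1,3):N a6@(1,2):N a7@(3,1):N a8@(0,5):S
t=6: a0@(0,2):N a1@(1,2):N a2@(3,1):N a3@(4,2):N a4@(4,2):N a5@(0,3):N a6@(0,2):N a7@(2,1):N a8@(1,5):S
t=7: a0@(4,2):N a1@(0,2):N a2@(2,1):N a3@(3,2):N a4@(3,2):N a5@(4,3):N a6@(4,2):N a7@(1,1):N a8@(2,5):S
t=8: a0@(3,2):N a1@(4,2):N a2@(1,1):N a3@(2,2):N a4@(2,2):N a5@(3,3):N a6@(3,2):N a7@(0,1):N a8@(3,5):S

.0....
.0....
..0...
..00.4
..0...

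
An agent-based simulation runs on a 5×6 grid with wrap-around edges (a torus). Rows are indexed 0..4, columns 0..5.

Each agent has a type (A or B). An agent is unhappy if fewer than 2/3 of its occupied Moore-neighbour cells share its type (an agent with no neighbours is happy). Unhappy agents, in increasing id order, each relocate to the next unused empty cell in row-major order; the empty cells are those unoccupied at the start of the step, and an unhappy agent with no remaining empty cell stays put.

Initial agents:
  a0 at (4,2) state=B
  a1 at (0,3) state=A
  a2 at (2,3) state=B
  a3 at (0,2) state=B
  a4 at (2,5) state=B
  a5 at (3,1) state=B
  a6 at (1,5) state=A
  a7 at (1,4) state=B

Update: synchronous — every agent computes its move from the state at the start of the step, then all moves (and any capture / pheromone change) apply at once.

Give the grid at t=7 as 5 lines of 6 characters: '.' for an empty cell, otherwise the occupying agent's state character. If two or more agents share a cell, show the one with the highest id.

t=1: a0@(4,2):B a1@(0,0):A a2@(2,3):B a3@(0,1):B a4@(0,4):B a5@(3,1):B a6@(0,5):A a7@(1,0):B
t=2: a0@(4,2):B a1@(0,2):A a2@(2,3):B a3@(0,1):B a4@(0,3):B a5@(3,1):B a6@(1,1):A a7@(1,2):B
t=3: a0@(4,2):B a1@(0,0):A a2@(2,3):B a3@(0,4):B a4@(0,3):B a5@(3,1):B a6@(0,5):A a7@(1,0):B
t=4: a0@(4,2):B a1@(0,1):A a2@(2,3):B a3@(0,2):B a4@(0,3):B a5@(3,1):B a6@(1,1):A a7@(1,2):B
t=5: a0@(4,2):B a1@(0,0):A a2@(2,3):B a3@(0,4):B a4@(0,3):B a5@(3,1):B a6@(0,5):A a7@(1,0):B
t=6: a0@(4,2):B a1@(0,1):A a2@(2,3):B a3@(0,2):B a4@(0,3):B a5@(3,1):B a6@(1,1):A a7@(1,2):B
t=7: a0@(4,2):B a1@(0,0):A a2@(2,3):B a3@(0,4):B a4@(0,3):B a5@(3,1):B a6@(0,5):A a7@(1,0):B

A..BBA
B.....
...B..
.B....
..B...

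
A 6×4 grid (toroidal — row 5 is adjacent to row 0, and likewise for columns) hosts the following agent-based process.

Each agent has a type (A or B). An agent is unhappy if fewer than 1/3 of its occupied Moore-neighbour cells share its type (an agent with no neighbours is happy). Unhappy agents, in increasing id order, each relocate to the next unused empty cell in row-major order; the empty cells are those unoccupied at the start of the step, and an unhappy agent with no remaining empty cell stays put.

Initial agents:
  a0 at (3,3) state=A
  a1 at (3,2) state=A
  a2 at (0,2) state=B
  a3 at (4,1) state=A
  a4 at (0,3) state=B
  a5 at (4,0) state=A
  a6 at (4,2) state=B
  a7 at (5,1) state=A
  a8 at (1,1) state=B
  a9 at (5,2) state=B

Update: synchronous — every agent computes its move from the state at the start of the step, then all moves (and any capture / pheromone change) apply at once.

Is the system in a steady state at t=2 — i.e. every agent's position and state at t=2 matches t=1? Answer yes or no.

yes

t=1: a0@(3,3):A a1@(3,2):A a2@(0,2):B a3@(4,1):A a4@(0,3):B a5@(4,0):A a6@(0,0):B a7@(5,1):A a8@(1,1):B a9@(5,2):B
t=2: (unchanged — steady state)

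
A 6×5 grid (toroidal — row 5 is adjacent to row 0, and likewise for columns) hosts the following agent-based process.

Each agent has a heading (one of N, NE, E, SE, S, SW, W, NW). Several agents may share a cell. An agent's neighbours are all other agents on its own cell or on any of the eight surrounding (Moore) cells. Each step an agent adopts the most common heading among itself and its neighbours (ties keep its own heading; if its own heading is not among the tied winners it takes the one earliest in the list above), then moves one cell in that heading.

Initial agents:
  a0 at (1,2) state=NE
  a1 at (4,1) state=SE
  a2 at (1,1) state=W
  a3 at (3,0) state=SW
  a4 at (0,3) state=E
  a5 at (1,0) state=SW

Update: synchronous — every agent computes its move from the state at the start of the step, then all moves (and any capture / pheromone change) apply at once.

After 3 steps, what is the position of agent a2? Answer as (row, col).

(1, 3)

t=1: a0@(0,3):NE a1@(5,2):SE a2@(1,0):W a3@(4,4):SW a4@(0,4):E a5@(2,4):SW
t=2: a0@(5,4):NE a1@(0,3):SE a2@(1,4):W a3@(5,3):SW a4@(0,0):E a5@(3,3):SW
t=3: a0@(4,0):NE a1@(1,4):SE a2@(1,3):W a3@(0,2):SW a4@(0,1):E a5@(4,2):SW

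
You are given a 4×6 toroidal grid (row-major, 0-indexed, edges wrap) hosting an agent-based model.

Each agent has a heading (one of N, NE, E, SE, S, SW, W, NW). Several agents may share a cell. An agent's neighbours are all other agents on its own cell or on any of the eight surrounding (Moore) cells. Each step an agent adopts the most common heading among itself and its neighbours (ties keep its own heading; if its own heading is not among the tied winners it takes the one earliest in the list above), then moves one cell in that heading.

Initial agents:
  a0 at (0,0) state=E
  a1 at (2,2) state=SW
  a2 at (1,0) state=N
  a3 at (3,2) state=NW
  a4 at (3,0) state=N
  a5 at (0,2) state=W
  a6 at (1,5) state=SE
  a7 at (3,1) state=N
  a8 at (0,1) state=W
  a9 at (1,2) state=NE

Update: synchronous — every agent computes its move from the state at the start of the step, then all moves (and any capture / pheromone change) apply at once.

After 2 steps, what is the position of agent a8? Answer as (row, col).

(2, 1)

t=1: a0@(3,0):N a1@(3,1):SW a2@(0,0):N a3@(3,1):W a4@(2,0):N a5@(0,1):W a6@(2,0):SE a7@(2,1):N a8@(3,1):N a9@(1,1):W
t=2: a0@(2,0):N a1@(2,1):N a2@(3,0):N a3@(2,1):N a4@(1,0):N a5@(0,0):W a6@(1,0):N a7@(1,1):N a8@(2,1):N a9@(0,1):N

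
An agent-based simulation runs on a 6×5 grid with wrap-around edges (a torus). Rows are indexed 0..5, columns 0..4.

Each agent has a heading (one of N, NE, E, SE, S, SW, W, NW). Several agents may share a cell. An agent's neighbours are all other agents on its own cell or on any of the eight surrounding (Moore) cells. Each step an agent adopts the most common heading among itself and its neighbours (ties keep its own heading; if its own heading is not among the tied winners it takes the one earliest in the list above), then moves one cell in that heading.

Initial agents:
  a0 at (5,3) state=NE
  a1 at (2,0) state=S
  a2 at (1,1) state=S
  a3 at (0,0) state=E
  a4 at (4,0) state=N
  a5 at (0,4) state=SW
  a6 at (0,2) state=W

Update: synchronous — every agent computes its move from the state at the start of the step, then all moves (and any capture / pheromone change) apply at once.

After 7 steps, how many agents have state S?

t=1: a0@(4,4):NE a1@(3,0):S a2@(2,1):S a3@(0,1):E a4@(3,0):N a5@(1,3):SW a6@(0,1):W
t=2: a0@(3,0):NE a1@(4,0):S a2@(3,1):S a3@(0,2):E a4@(4,0):S a5@(2,2):SW a6@(0,0):W
t=3: a0@(4,0):S a1@(5,0):S a2@(4,1):S a3@(0,3):E a4@(5,0):S a5@(3,1):SW a6@(0,4):W
t=4: a0@(5,0):S a1@(0,0):S a2@(5,1):S a3@(0,4):E a4@(0,0):S a5@(4,1):S a6@(1,4):S
t=5: a0@(0,0):S a1@(1,0):S a2@(0,1):S a3@(1,4):S a4@(1,0):S a5@(5,1):S a6@(2,4):S
t=6: a0@(1,0):S a1@(2,0):S a2@(1,1):S a3@(2,4):S a4@(2,0):S a5@(0,1):S a6@(3,4):S
t=7: a0@(2,0):S a1@(3,0):S a2@(2,1):S a3@(3,4):S a4@(3,0):S a5@(1,1):S a6@(4,4):S

7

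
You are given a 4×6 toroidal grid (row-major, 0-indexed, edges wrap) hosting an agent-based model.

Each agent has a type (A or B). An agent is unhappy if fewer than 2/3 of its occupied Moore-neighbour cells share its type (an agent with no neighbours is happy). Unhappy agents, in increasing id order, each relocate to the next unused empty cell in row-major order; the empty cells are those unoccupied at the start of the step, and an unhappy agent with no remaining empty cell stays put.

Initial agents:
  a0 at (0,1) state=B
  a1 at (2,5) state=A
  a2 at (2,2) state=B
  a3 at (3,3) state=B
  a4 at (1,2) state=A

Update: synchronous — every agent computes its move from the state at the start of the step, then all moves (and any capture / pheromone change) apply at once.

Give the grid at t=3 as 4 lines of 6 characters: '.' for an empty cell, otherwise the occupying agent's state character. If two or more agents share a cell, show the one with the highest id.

t=1: a0@(0,0):B a1@(2,5):A a2@(0,2):B a3@(3,3):B a4@(0,3):A
t=2: a0@(0,0):B a1@(2,5):A a2@(0,1):B a3@(0,4):B a4@(0,5):A
t=3: a0@(0,2):B a1@(2,5):A a2@(0,1):B a3@(0,3):B a4@(1,0):A

.BBB..
A.....
.....A
......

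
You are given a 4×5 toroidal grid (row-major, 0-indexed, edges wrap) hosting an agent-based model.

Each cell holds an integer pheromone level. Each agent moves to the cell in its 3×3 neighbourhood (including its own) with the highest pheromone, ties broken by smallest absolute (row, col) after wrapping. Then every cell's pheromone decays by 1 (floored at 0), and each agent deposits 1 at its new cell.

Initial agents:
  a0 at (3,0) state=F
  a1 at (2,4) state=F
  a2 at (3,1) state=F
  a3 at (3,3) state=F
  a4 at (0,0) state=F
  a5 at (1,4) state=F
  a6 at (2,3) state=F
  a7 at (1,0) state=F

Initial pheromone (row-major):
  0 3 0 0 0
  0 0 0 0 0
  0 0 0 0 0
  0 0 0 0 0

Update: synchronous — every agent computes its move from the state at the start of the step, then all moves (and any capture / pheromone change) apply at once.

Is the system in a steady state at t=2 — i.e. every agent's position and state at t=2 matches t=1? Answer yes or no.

t=1: a0@(0,1) a1@(1,0) a2@(0,1) a3@(0,2) a4@(0,1) a5@(0,0) a6@(1,2) a7@(0,1) | pheromone: 1 6 1 0 0 / 1 0 1 0 0 / 0 0 0 0 0 / 0 0 0 0 0
t=2: a0@(0,1) a1@(0,1) a2@(0,1) a3@(0,1) a4@(0,1) a5@(0,1) a6@(0,1) a7@(0,1) | pheromone: 0 13 0 0 0 / 0 0 0 0 0 / 0 0 0 0 0 / 0 0 0 0 0

no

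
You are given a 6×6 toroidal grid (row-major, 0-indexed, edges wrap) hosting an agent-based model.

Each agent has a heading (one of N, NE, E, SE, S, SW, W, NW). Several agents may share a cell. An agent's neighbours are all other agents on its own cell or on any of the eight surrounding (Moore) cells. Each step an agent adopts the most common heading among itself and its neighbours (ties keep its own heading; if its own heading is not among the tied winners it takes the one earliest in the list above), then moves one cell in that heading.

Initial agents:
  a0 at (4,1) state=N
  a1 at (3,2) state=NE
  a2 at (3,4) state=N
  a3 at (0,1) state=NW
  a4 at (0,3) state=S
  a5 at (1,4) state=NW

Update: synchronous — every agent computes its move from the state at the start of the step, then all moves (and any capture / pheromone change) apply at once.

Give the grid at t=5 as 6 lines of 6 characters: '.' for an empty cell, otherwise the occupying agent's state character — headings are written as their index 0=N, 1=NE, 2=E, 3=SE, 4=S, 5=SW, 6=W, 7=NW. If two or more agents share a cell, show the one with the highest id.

......
..7...
.....7
......
.1..0.
.0.4..

t=1: a0@(3,1):N a1@(2,3):NE a2@(2,4):N a3@(5,0):NW a4@(1,3):S a5@(0,3):NW
t=2: a0@(2,1):N a1@(1,4):NE a2@(1,4):N a3@(4,5):NW a4@(2,3):S a5@(5,2):NW
t=3: a0@(1,1):N a1@(0,5):NE a2@(0,4):N a3@(3,4):NW a4@(3,3):S a5@(4,1):NW
t=4: a0@(0,1):N a1@(5,0):NE a2@(5,4):N a3@(2,3):NW a4@(4,3):S a5@(3,0):NW
t=5: a0@(5,1):N a1@(4,1):NE a2@(4,4):N a3@(1,2):NW a4@(5,3):S a5@(2,5):NW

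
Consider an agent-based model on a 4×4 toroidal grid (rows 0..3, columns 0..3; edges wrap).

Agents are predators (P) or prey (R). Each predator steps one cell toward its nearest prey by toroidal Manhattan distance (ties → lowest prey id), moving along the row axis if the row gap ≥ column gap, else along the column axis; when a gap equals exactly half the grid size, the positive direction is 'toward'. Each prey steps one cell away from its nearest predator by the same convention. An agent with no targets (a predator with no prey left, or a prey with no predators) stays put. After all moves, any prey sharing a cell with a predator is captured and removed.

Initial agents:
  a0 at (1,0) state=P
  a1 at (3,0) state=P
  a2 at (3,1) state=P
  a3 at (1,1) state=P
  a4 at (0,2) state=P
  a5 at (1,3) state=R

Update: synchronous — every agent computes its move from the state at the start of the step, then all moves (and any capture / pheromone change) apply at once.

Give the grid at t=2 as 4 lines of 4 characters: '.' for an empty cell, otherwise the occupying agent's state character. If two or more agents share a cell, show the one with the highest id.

t=1: a0@(1,3):P a1@(0,0):P a2@(0,1):P a3@(1,2):P a4@(1,2):P
t=2: (unchanged — steady state)

PP..
..PP
....
....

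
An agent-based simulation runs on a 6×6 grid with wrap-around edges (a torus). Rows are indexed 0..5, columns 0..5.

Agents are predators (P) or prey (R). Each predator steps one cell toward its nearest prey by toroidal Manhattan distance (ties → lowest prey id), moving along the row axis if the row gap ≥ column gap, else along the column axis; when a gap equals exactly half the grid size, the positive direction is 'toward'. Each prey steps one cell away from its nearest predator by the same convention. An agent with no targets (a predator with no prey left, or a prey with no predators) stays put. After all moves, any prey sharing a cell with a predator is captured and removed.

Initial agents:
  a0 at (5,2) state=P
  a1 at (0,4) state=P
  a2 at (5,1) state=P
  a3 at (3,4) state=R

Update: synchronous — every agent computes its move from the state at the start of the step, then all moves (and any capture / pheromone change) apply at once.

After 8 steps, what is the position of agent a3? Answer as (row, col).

(3, 4)

t=1: a0@(4,2):P a1@(1,4):P a2@(5,2):P a3@(2,4):R
t=2: a0@(3,2):P a1@(2,4):P a2@(0,2):P a3@(3,4):R
t=3: a0@(3,3):P a1@(3,4):P a2@(1,2):P a3@(4,4):R
t=4: a0@(4,3):P a1@(4,4):P a2@(2,2):P a3@(5,4):R
t=5: a0@(5,3):P a1@(5,4):P a2@(3,2):P a3@(0,4):R
t=6: a0@(0,3):P a1@(0,4):P a2@(4,2):P a3@(1,4):R
t=7: a0@(1,3):P a1@(1,4):P a2@(5,2):P a3@(2,4):R
t=8: a0@(2,3):P a1@(2,4):P a2@(0,2):P a3@(3,4):R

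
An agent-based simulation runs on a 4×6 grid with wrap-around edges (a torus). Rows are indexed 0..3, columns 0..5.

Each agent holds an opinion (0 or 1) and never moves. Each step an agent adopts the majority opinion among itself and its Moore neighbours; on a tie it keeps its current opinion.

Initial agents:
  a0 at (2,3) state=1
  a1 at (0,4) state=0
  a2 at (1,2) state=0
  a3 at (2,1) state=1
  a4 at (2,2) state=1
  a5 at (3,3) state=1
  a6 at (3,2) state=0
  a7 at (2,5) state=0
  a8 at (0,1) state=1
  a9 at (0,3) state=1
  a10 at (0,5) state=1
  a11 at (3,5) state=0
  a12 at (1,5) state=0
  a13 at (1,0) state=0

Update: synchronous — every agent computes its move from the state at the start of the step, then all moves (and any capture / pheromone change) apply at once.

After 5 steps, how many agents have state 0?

7

t=1: a0@(2,3):1 a1@(0,4):0 a2@(1,2):1 a3@(2,1):0 a4@(2,2):1 a5@(3,3):1 a6@(3,2):1 a7@(2,5):0 a8@(0,1):0 a9@(0,3):0 a10@(0,5):0 a11@(3,5):0 a12@(1,5):0 a13@(1,0):0
t=2: a0@(2,3):1 a1@(0,4):0 a2@(1,2):1 a3@(2,1):1 a4@(2,2):1 a5@(3,3):1 a6@(3,2):1 a7@(2,5):0 a8@(0,1):0 a9@(0,3):1 a10@(0,5):0 a11@(3,5):0 a12@(1,5):0 a13@(1,0):0
t=3: (unchanged — steady state)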